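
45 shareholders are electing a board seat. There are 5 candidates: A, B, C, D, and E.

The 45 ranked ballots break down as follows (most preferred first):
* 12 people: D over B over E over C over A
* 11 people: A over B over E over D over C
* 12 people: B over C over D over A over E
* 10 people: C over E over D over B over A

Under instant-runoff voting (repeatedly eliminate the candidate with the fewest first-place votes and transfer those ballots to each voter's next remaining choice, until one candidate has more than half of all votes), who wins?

B

Round 1: A 11, B 12, C 10, D 12, E 0. E eliminated.
Round 2: A 11, B 12, C 10, D 12. C eliminated.
Round 3: A 11, B 12, D 22. A eliminated.
Round 4: B 23, D 22. B has a majority (≥23).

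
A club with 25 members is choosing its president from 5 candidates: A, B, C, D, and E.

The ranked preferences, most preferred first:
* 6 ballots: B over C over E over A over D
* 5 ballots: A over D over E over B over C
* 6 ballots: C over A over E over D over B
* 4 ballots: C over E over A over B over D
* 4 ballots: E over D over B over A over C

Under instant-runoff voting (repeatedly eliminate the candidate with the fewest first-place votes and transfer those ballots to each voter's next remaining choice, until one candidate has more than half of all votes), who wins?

Round 1: A 5, B 6, C 10, D 0, E 4. D eliminated.
Round 2: A 5, B 6, C 10, E 4. E eliminated.
Round 3: A 5, B 10, C 10. A eliminated.
Round 4: B 15, C 10. B has a majority (≥13).

B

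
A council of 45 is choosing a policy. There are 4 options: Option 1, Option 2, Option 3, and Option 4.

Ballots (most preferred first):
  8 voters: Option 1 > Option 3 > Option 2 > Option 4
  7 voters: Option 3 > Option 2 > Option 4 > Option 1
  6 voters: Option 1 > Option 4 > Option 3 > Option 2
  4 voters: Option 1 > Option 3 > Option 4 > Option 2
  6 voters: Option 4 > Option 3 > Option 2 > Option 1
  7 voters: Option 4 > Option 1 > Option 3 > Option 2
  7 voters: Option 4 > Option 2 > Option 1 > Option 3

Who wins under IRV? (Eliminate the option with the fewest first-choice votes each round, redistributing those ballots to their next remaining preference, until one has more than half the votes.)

Option 4

Round 1: Option 1 18, Option 2 0, Option 3 7, Option 4 20. Option 2 eliminated.
Round 2: Option 1 18, Option 3 7, Option 4 20. Option 3 eliminated.
Round 3: Option 1 18, Option 4 27. Option 4 has a majority (≥23).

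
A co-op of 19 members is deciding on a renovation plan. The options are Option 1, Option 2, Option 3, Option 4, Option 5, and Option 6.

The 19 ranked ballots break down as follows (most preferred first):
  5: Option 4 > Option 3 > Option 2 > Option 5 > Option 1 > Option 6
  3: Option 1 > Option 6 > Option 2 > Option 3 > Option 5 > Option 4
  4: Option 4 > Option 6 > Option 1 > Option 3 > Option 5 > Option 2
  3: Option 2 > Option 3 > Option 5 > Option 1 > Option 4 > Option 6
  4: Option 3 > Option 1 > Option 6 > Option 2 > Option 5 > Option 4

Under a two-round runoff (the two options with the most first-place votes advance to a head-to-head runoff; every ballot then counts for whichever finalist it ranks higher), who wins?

Round 1 first-place votes: Option 1 3, Option 2 3, Option 3 4, Option 4 9, Option 5 0, Option 6 0. Option 4 and Option 3 advance.
Runoff: Option 4 is ranked above Option 3 on 9 ballots, Option 3 above Option 4 on 10.

Option 3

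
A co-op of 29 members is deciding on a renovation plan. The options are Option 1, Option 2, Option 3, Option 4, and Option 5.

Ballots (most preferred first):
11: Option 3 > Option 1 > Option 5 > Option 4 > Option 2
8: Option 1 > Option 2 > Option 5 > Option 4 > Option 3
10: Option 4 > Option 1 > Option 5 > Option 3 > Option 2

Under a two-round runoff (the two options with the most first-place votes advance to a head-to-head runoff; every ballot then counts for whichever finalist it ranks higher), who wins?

Round 1 first-place votes: Option 1 8, Option 2 0, Option 3 11, Option 4 10, Option 5 0. Option 3 and Option 4 advance.
Runoff: Option 3 is ranked above Option 4 on 11 ballots, Option 4 above Option 3 on 18.

Option 4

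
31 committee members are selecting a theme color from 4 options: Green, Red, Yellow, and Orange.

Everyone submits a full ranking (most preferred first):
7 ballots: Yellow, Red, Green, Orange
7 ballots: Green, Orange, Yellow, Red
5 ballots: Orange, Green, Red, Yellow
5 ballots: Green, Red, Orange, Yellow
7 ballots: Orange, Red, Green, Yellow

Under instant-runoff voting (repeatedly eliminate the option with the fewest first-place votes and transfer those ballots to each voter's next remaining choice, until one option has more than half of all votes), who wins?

Round 1: Green 12, Red 0, Yellow 7, Orange 12. Red eliminated.
Round 2: Green 12, Yellow 7, Orange 12. Yellow eliminated.
Round 3: Green 19, Orange 12. Green has a majority (≥16).

Green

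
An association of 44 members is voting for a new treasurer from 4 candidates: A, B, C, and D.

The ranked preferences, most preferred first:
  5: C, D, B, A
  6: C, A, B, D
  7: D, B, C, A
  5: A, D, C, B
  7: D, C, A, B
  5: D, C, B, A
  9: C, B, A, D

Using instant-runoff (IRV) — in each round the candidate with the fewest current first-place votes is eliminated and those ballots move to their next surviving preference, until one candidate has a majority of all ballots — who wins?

Round 1: A 5, B 0, C 20, D 19. B eliminated.
Round 2: A 5, C 20, D 19. A eliminated.
Round 3: C 20, D 24. D has a majority (≥23).

D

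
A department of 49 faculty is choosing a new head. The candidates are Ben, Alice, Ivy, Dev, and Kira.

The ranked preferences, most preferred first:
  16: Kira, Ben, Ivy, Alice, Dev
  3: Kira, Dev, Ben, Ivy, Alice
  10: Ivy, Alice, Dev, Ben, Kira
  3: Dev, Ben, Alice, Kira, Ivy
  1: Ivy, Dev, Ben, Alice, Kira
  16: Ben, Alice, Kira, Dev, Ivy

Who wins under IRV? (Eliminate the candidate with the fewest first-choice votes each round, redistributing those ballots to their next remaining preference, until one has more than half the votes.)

Ben

Round 1: Ben 16, Alice 0, Ivy 11, Dev 3, Kira 19. Alice eliminated.
Round 2: Ben 16, Ivy 11, Dev 3, Kira 19. Dev eliminated.
Round 3: Ben 19, Ivy 11, Kira 19. Ivy eliminated.
Round 4: Ben 30, Kira 19. Ben has a majority (≥25).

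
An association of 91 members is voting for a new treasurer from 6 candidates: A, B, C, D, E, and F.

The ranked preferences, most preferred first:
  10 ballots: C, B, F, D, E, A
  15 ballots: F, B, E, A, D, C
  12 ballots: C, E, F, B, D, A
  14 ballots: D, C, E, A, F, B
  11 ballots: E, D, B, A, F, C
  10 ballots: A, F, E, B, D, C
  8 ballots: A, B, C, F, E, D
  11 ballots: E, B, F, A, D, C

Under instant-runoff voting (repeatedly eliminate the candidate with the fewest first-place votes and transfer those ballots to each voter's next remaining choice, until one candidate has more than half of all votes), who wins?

E

Round 1: A 18, B 0, C 22, D 14, E 22, F 15. B eliminated.
Round 2: A 18, C 22, D 14, E 22, F 15. D eliminated.
Round 3: A 18, C 36, E 22, F 15. F eliminated.
Round 4: A 18, C 36, E 37. A eliminated.
Round 5: C 44, E 47. E has a majority (≥46).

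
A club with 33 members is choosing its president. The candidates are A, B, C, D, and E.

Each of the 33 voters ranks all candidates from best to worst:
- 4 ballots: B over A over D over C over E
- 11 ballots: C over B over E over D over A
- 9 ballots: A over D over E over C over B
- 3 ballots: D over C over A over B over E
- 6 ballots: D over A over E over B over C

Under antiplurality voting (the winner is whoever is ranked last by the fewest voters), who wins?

Last-place votes: A 11, B 9, C 6, D 0, E 7.

D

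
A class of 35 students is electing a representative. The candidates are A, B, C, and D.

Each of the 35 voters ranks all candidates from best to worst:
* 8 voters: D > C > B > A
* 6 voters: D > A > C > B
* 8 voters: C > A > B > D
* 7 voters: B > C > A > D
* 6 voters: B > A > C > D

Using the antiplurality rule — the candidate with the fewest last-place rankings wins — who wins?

Last-place votes: A 8, B 6, C 0, D 21.

C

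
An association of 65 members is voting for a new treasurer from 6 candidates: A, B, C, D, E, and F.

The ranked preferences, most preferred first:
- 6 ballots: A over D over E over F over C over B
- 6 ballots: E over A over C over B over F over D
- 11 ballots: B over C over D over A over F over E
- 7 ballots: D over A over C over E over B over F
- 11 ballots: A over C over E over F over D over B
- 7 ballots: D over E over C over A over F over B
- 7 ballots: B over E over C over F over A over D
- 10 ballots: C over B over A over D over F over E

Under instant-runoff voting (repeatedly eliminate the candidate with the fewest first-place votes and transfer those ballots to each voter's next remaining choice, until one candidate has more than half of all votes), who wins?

Round 1: A 17, B 18, C 10, D 14, E 6, F 0. F eliminated.
Round 2: A 17, B 18, C 10, D 14, E 6. E eliminated.
Round 3: A 23, B 18, C 10, D 14. C eliminated.
Round 4: A 23, B 28, D 14. D eliminated.
Round 5: A 37, B 28. A has a majority (≥33).

A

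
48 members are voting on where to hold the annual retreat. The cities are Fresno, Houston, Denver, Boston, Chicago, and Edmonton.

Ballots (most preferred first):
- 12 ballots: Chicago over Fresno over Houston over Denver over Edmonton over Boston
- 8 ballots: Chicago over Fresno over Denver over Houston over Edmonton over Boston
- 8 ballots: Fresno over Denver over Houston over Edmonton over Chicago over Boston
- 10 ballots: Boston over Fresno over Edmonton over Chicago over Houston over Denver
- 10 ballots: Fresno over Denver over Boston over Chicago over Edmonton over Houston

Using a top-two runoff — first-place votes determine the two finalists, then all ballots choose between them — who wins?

Round 1 first-place votes: Fresno 18, Houston 0, Denver 0, Boston 10, Chicago 20, Edmonton 0. Chicago and Fresno advance.
Runoff: Chicago is ranked above Fresno on 20 ballots, Fresno above Chicago on 28.

Fresno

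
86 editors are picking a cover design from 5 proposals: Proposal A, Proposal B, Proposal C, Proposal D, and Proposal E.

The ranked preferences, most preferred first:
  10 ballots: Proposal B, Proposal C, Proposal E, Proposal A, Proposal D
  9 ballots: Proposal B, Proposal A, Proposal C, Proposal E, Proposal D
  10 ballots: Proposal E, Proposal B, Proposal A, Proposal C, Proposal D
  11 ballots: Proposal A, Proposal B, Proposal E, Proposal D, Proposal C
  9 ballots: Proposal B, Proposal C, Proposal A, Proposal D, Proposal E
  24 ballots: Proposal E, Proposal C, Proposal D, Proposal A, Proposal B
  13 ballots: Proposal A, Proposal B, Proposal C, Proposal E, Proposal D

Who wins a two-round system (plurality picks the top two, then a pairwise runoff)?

Round 1 first-place votes: Proposal A 24, Proposal B 28, Proposal C 0, Proposal D 0, Proposal E 34. Proposal E and Proposal B advance.
Runoff: Proposal E is ranked above Proposal B on 34 ballots, Proposal B above Proposal E on 52.

Proposal B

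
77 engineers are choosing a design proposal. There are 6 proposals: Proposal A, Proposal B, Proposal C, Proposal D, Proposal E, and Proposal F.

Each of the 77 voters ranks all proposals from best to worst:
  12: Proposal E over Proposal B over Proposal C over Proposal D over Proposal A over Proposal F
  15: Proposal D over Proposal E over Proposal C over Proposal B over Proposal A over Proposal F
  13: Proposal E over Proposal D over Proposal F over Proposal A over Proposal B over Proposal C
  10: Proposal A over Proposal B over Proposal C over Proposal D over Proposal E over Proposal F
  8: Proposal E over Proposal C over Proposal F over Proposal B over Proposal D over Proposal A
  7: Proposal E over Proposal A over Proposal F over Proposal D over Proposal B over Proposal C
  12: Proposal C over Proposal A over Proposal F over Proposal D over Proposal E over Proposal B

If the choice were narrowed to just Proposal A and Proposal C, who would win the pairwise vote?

Proposal C

Proposal A is ranked above Proposal C on 30 ballots; Proposal C above Proposal A on 47.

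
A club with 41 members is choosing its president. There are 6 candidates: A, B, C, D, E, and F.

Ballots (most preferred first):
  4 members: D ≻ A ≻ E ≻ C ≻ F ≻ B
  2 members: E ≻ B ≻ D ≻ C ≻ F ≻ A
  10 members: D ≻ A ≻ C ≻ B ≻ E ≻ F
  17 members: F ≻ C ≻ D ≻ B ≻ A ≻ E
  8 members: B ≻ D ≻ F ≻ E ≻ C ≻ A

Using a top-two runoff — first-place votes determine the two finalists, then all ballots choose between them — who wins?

D

Round 1 first-place votes: A 0, B 8, C 0, D 14, E 2, F 17. F and D advance.
Runoff: F is ranked above D on 17 ballots, D above F on 24.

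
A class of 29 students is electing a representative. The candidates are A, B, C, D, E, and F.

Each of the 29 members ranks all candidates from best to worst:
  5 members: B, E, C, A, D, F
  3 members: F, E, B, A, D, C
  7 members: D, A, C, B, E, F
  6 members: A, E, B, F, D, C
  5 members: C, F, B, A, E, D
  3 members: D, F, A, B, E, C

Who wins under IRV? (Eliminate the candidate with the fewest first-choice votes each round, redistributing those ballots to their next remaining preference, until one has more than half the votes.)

Round 1: A 6, B 5, C 5, D 10, E 0, F 3. E eliminated.
Round 2: A 6, B 5, C 5, D 10, F 3. F eliminated.
Round 3: A 6, B 8, C 5, D 10. C eliminated.
Round 4: A 6, B 13, D 10. A eliminated.
Round 5: B 19, D 10. B has a majority (≥15).

B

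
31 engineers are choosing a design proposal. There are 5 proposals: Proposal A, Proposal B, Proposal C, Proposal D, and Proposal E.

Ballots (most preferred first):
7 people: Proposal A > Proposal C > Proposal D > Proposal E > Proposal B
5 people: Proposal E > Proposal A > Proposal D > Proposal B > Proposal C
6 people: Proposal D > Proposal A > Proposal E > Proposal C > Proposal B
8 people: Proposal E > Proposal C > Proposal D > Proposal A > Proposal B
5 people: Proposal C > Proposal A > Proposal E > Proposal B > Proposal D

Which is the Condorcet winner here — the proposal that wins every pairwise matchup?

Proposal A vs Proposal B: 31–0
Proposal A vs Proposal C: 18–13
Proposal A vs Proposal D: 17–14
Proposal A vs Proposal E: 18–13
Proposal A beats every other proposal.

Proposal A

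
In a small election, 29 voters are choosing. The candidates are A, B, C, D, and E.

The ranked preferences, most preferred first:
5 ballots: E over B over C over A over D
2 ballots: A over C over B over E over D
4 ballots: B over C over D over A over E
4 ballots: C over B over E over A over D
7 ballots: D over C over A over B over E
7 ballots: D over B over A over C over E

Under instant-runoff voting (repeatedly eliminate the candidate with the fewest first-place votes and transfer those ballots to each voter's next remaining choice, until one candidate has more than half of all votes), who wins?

Round 1: A 2, B 4, C 4, D 14, E 5. A eliminated.
Round 2: B 4, C 6, D 14, E 5. B eliminated.
Round 3: C 10, D 14, E 5. E eliminated.
Round 4: C 15, D 14. C has a majority (≥15).

C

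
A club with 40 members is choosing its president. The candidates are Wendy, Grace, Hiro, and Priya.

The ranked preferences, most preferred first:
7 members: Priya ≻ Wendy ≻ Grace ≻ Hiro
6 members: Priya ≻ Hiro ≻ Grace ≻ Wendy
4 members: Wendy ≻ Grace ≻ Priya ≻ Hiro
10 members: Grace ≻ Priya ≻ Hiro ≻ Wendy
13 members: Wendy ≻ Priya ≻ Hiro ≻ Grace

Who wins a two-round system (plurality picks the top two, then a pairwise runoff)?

Round 1 first-place votes: Wendy 17, Grace 10, Hiro 0, Priya 13. Wendy and Priya advance.
Runoff: Wendy is ranked above Priya on 17 ballots, Priya above Wendy on 23.

Priya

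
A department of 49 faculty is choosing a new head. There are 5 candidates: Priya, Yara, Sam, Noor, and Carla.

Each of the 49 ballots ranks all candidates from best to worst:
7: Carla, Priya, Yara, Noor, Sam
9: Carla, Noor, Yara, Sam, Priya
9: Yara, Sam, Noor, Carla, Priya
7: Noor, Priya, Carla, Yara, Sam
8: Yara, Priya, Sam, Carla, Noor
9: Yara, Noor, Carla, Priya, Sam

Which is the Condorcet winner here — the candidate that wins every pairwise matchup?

Yara vs Priya: 35–14
Yara vs Sam: 49–0
Yara vs Noor: 33–16
Yara vs Carla: 26–23
Yara beats every other candidate.

Yara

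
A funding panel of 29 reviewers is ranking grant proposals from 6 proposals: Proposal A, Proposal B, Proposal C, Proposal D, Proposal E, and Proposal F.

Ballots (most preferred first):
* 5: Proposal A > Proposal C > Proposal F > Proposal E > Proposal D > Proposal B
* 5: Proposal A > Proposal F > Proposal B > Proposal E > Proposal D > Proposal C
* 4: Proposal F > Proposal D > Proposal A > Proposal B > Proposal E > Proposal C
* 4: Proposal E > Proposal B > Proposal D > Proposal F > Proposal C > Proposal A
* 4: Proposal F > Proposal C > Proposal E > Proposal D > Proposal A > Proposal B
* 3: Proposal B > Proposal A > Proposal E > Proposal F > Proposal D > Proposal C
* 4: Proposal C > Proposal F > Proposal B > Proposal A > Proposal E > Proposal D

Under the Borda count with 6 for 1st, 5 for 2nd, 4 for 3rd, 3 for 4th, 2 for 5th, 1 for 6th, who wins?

Proposal F

Proposal A: 5×6 + 5×6 + 4×4 + 4×1 + 4×2 + 3×5 + 4×3 = 115
Proposal B: 5×1 + 5×4 + 4×3 + 4×5 + 4×1 + 3×6 + 4×4 = 95
Proposal C: 5×5 + 5×1 + 4×1 + 4×2 + 4×5 + 3×1 + 4×6 = 89
Proposal D: 5×2 + 5×2 + 4×5 + 4×4 + 4×3 + 3×2 + 4×1 = 78
Proposal E: 5×3 + 5×3 + 4×2 + 4×6 + 4×4 + 3×4 + 4×2 = 98
Proposal F: 5×4 + 5×5 + 4×6 + 4×3 + 4×6 + 3×3 + 4×5 = 134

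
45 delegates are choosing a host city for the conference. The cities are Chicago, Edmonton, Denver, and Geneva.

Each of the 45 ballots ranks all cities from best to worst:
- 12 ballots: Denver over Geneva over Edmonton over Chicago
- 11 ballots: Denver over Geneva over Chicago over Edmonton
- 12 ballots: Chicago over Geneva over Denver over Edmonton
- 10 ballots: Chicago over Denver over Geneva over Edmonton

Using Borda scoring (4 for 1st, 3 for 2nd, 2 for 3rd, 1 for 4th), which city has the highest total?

Denver

Chicago: 12×1 + 11×2 + 12×4 + 10×4 = 122
Edmonton: 12×2 + 11×1 + 12×1 + 10×1 = 57
Denver: 12×4 + 11×4 + 12×2 + 10×3 = 146
Geneva: 12×3 + 11×3 + 12×3 + 10×2 = 125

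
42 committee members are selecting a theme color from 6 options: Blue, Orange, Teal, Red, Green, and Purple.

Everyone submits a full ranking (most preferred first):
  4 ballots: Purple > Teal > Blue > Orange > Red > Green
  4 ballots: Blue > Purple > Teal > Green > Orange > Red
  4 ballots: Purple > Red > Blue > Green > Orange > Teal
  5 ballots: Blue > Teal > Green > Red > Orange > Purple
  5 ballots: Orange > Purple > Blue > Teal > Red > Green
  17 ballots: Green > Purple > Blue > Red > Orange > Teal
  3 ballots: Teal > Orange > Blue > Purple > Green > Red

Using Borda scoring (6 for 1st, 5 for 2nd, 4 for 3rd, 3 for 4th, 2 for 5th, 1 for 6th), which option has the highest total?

Blue: 4×4 + 4×6 + 4×4 + 5×6 + 5×4 + 17×4 + 3×4 = 186
Orange: 4×3 + 4×2 + 4×2 + 5×2 + 5×6 + 17×2 + 3×5 = 117
Teal: 4×5 + 4×4 + 4×1 + 5×5 + 5×3 + 17×1 + 3×6 = 115
Red: 4×2 + 4×1 + 4×5 + 5×3 + 5×2 + 17×3 + 3×1 = 111
Green: 4×1 + 4×3 + 4×3 + 5×4 + 5×1 + 17×6 + 3×2 = 161
Purple: 4×6 + 4×5 + 4×6 + 5×1 + 5×5 + 17×5 + 3×3 = 192

Purple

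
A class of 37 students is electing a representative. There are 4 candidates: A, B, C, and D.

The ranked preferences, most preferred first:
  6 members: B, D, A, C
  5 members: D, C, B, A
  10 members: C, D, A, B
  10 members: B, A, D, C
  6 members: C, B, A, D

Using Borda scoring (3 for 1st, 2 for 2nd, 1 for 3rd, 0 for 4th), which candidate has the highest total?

B

A: 6×1 + 5×0 + 10×1 + 10×2 + 6×1 = 42
B: 6×3 + 5×1 + 10×0 + 10×3 + 6×2 = 65
C: 6×0 + 5×2 + 10×3 + 10×0 + 6×3 = 58
D: 6×2 + 5×3 + 10×2 + 10×1 + 6×0 = 57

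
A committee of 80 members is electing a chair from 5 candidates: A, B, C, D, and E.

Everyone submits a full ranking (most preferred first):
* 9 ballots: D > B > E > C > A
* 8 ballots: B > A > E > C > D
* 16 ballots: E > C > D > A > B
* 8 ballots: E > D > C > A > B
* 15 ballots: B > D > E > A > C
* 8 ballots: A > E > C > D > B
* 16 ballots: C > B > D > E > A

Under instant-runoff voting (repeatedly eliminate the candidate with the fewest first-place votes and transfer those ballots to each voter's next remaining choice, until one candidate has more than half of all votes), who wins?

B

Round 1: A 8, B 23, C 16, D 9, E 24. A eliminated.
Round 2: B 23, C 16, D 9, E 32. D eliminated.
Round 3: B 32, C 16, E 32. C eliminated.
Round 4: B 48, E 32. B has a majority (≥41).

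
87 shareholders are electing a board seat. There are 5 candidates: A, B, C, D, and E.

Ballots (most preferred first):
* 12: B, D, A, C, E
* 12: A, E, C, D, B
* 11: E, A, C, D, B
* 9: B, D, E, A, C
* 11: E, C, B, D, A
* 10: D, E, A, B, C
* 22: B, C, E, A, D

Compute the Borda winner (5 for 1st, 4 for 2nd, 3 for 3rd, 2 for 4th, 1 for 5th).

A: 12×3 + 12×5 + 11×4 + 9×2 + 11×1 + 10×3 + 22×2 = 243
B: 12×5 + 12×1 + 11×1 + 9×5 + 11×3 + 10×2 + 22×5 = 291
C: 12×2 + 12×3 + 11×3 + 9×1 + 11×4 + 10×1 + 22×4 = 244
D: 12×4 + 12×2 + 11×2 + 9×4 + 11×2 + 10×5 + 22×1 = 224
E: 12×1 + 12×4 + 11×5 + 9×3 + 11×5 + 10×4 + 22×3 = 303

E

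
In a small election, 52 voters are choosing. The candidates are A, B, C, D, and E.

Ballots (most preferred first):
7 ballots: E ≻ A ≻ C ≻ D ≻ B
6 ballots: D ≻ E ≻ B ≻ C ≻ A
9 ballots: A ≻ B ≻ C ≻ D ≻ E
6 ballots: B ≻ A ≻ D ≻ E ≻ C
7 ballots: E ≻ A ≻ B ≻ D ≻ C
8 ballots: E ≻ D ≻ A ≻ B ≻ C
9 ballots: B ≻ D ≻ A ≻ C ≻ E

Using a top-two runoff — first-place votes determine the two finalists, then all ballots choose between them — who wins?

E

Round 1 first-place votes: A 9, B 15, C 0, D 6, E 22. E and B advance.
Runoff: E is ranked above B on 28 ballots, B above E on 24.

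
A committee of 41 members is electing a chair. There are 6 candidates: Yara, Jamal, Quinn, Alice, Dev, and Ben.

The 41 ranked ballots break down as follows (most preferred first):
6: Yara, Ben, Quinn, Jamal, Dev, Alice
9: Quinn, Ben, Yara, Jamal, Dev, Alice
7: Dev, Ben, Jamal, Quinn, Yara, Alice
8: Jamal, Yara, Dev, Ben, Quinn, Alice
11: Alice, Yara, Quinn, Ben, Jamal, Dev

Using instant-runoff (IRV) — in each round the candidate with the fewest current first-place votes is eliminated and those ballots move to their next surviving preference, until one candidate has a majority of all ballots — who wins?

Quinn

Round 1: Yara 6, Jamal 8, Quinn 9, Alice 11, Dev 7, Ben 0. Ben eliminated.
Round 2: Yara 6, Jamal 8, Quinn 9, Alice 11, Dev 7. Yara eliminated.
Round 3: Jamal 8, Quinn 15, Alice 11, Dev 7. Dev eliminated.
Round 4: Jamal 15, Quinn 15, Alice 11. Alice eliminated.
Round 5: Jamal 15, Quinn 26. Quinn has a majority (≥21).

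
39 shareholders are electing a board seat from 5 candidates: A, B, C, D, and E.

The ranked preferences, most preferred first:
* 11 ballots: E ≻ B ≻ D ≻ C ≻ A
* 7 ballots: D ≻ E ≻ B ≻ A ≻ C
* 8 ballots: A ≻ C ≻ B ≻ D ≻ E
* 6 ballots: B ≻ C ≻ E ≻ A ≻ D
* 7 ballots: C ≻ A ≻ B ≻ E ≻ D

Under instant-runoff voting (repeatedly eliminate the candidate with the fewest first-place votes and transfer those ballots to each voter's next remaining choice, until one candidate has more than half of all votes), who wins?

C

Round 1: A 8, B 6, C 7, D 7, E 11. B eliminated.
Round 2: A 8, C 13, D 7, E 11. D eliminated.
Round 3: A 8, C 13, E 18. A eliminated.
Round 4: C 21, E 18. C has a majority (≥20).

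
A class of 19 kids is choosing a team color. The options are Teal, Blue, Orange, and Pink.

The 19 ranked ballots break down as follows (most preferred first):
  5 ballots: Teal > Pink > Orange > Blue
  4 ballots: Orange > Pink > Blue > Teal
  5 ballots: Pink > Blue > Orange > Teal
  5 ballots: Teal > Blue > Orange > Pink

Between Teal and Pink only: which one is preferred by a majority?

Teal is ranked above Pink on 10 ballots; Pink above Teal on 9.

Teal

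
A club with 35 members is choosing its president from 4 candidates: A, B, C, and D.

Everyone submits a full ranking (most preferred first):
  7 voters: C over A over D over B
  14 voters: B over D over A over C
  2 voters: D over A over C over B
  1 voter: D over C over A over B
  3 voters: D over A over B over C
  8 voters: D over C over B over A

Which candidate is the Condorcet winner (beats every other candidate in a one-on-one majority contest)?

D

D vs A: 28–7
D vs B: 21–14
D vs C: 28–7
D beats every other candidate.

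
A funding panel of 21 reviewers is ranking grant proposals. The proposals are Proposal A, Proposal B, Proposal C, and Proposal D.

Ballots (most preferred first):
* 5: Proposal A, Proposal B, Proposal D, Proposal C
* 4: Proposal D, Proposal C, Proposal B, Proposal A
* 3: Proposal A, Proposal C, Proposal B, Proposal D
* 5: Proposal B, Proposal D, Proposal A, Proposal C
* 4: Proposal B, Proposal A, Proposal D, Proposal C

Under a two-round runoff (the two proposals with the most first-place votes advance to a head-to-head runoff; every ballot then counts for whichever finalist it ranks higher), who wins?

Proposal B

Round 1 first-place votes: Proposal A 8, Proposal B 9, Proposal C 0, Proposal D 4. Proposal B and Proposal A advance.
Runoff: Proposal B is ranked above Proposal A on 13 ballots, Proposal A above Proposal B on 8.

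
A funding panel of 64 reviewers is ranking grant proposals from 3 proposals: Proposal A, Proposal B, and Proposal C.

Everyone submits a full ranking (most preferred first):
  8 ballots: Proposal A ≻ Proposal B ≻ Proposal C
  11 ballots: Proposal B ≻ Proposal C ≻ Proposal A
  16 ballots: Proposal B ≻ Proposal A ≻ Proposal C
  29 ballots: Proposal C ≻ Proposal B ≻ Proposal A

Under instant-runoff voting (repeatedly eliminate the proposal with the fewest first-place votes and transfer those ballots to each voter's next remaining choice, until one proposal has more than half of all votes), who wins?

Proposal B

Round 1: Proposal A 8, Proposal B 27, Proposal C 29. Proposal A eliminated.
Round 2: Proposal B 35, Proposal C 29. Proposal B has a majority (≥33).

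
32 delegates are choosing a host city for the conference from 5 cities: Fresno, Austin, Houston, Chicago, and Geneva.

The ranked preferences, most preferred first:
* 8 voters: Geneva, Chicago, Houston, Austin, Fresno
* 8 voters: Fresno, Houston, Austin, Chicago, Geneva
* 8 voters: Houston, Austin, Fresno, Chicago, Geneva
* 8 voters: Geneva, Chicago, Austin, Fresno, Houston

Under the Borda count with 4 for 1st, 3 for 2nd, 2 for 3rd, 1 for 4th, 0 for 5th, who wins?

Fresno: 8×0 + 8×4 + 8×2 + 8×1 = 56
Austin: 8×1 + 8×2 + 8×3 + 8×2 = 64
Houston: 8×2 + 8×3 + 8×4 + 8×0 = 72
Chicago: 8×3 + 8×1 + 8×1 + 8×3 = 64
Geneva: 8×4 + 8×0 + 8×0 + 8×4 = 64

Houston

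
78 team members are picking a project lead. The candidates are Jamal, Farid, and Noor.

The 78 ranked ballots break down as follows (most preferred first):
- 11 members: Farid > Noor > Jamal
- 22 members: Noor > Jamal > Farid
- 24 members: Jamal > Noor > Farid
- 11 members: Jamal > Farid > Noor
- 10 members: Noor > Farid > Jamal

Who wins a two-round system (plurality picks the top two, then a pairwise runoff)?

Noor

Round 1 first-place votes: Jamal 35, Farid 11, Noor 32. Jamal and Noor advance.
Runoff: Jamal is ranked above Noor on 35 ballots, Noor above Jamal on 43.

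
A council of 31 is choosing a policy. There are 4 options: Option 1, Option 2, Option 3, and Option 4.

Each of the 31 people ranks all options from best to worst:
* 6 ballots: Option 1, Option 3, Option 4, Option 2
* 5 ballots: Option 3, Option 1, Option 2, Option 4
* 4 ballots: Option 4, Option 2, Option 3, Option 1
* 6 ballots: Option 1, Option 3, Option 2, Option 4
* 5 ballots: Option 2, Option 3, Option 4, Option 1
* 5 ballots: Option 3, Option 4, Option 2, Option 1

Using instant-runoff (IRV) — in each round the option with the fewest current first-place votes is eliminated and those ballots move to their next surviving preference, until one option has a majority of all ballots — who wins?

Round 1: Option 1 12, Option 2 5, Option 3 10, Option 4 4. Option 4 eliminated.
Round 2: Option 1 12, Option 2 9, Option 3 10. Option 2 eliminated.
Round 3: Option 1 12, Option 3 19. Option 3 has a majority (≥16).

Option 3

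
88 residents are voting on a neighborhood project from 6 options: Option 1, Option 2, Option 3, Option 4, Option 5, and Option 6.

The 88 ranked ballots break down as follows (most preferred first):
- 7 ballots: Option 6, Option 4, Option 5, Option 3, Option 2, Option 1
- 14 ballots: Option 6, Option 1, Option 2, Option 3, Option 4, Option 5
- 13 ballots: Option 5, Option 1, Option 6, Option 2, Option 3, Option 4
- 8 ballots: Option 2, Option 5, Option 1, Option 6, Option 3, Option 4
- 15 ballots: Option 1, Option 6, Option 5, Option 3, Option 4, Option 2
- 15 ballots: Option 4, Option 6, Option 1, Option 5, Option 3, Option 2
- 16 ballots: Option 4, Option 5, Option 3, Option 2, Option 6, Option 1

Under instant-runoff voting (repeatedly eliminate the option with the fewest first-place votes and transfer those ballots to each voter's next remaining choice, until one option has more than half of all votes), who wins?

Round 1: Option 1 15, Option 2 8, Option 3 0, Option 4 31, Option 5 13, Option 6 21. Option 3 eliminated.
Round 2: Option 1 15, Option 2 8, Option 4 31, Option 5 13, Option 6 21. Option 2 eliminated.
Round 3: Option 1 15, Option 4 31, Option 5 21, Option 6 21. Option 1 eliminated.
Round 4: Option 4 31, Option 5 21, Option 6 36. Option 5 eliminated.
Round 5: Option 4 31, Option 6 57. Option 6 has a majority (≥45).

Option 6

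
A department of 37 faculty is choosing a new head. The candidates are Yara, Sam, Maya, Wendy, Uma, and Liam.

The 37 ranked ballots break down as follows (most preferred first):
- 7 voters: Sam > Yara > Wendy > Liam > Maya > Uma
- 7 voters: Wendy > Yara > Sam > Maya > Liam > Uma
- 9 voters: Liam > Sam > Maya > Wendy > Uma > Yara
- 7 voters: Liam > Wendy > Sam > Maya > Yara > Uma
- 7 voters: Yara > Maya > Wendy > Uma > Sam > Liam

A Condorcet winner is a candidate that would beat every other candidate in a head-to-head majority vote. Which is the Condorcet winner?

Wendy vs Yara: 23–14
Wendy vs Sam: 21–16
Wendy vs Maya: 21–16
Wendy vs Uma: 37–0
Wendy vs Liam: 21–16
Wendy beats every other candidate.

Wendy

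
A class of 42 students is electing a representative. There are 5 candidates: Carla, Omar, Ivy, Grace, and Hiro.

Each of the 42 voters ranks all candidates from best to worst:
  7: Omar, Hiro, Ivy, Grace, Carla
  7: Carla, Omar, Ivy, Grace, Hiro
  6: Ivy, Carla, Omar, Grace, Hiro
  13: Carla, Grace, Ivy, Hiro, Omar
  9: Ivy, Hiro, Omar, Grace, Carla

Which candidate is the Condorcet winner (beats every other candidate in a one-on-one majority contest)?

Ivy vs Carla: 22–20
Ivy vs Omar: 28–14
Ivy vs Grace: 29–13
Ivy vs Hiro: 35–7
Ivy beats every other candidate.

Ivy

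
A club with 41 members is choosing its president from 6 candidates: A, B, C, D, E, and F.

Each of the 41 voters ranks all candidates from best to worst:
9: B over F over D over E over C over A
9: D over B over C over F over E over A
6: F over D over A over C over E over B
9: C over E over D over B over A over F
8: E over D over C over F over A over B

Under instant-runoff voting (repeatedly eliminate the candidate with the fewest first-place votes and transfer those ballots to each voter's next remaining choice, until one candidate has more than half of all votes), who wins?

D

Round 1: A 0, B 9, C 9, D 9, E 8, F 6. A eliminated.
Round 2: B 9, C 9, D 9, E 8, F 6. F eliminated.
Round 3: B 9, C 9, D 15, E 8. E eliminated.
Round 4: B 9, C 9, D 23. D has a majority (≥21).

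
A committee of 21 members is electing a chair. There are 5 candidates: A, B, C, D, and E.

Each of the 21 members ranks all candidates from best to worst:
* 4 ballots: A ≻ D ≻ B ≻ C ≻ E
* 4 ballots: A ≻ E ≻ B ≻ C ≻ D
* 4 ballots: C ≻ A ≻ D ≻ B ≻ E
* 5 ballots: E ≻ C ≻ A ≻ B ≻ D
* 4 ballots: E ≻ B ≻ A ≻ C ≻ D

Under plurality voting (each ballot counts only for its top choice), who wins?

First-place votes: A 8, B 0, C 4, D 0, E 9.

E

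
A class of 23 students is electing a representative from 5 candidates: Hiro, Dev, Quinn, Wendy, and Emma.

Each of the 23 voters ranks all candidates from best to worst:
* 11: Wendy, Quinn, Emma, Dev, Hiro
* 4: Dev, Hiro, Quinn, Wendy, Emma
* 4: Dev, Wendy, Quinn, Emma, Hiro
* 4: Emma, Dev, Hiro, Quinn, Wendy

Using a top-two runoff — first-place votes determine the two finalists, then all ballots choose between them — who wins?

Round 1 first-place votes: Hiro 0, Dev 8, Quinn 0, Wendy 11, Emma 4. Wendy and Dev advance.
Runoff: Wendy is ranked above Dev on 11 ballots, Dev above Wendy on 12.

Dev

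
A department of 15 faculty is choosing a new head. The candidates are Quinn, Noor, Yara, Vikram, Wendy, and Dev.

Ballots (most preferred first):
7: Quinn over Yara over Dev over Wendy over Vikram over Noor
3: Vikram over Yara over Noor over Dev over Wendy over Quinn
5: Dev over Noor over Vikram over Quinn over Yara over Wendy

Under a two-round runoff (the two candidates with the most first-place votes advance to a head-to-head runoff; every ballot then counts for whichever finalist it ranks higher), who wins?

Round 1 first-place votes: Quinn 7, Noor 0, Yara 0, Vikram 3, Wendy 0, Dev 5. Quinn and Dev advance.
Runoff: Quinn is ranked above Dev on 7 ballots, Dev above Quinn on 8.

Dev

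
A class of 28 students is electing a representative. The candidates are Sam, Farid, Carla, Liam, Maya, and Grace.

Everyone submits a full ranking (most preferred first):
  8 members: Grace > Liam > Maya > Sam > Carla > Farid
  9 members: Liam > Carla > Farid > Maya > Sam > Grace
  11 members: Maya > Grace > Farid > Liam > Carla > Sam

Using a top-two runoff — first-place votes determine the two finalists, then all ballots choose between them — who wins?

Liam

Round 1 first-place votes: Sam 0, Farid 0, Carla 0, Liam 9, Maya 11, Grace 8. Maya and Liam advance.
Runoff: Maya is ranked above Liam on 11 ballots, Liam above Maya on 17.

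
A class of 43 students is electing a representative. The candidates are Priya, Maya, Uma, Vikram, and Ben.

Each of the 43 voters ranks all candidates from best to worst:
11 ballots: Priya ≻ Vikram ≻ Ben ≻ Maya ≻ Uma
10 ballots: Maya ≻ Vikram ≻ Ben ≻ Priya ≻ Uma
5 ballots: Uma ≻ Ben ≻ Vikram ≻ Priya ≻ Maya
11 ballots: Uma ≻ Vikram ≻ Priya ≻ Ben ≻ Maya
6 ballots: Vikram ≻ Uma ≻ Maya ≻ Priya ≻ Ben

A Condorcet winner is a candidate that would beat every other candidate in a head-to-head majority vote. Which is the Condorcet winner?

Vikram vs Priya: 32–11
Vikram vs Maya: 33–10
Vikram vs Uma: 27–16
Vikram vs Ben: 38–5
Vikram beats every other candidate.

Vikram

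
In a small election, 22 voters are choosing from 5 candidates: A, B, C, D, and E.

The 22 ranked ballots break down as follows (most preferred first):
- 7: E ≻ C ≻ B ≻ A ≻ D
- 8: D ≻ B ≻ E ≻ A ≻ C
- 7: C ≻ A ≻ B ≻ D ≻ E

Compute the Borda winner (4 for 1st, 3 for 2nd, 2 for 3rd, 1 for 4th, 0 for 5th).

A: 7×1 + 8×1 + 7×3 = 36
B: 7×2 + 8×3 + 7×2 = 52
C: 7×3 + 8×0 + 7×4 = 49
D: 7×0 + 8×4 + 7×1 = 39
E: 7×4 + 8×2 + 7×0 = 44

B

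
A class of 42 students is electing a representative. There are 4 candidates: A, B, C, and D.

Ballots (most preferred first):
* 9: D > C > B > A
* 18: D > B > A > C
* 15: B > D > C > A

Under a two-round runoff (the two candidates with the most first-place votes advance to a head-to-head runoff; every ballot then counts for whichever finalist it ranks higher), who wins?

D

Round 1 first-place votes: A 0, B 15, C 0, D 27. D and B advance.
Runoff: D is ranked above B on 27 ballots, B above D on 15.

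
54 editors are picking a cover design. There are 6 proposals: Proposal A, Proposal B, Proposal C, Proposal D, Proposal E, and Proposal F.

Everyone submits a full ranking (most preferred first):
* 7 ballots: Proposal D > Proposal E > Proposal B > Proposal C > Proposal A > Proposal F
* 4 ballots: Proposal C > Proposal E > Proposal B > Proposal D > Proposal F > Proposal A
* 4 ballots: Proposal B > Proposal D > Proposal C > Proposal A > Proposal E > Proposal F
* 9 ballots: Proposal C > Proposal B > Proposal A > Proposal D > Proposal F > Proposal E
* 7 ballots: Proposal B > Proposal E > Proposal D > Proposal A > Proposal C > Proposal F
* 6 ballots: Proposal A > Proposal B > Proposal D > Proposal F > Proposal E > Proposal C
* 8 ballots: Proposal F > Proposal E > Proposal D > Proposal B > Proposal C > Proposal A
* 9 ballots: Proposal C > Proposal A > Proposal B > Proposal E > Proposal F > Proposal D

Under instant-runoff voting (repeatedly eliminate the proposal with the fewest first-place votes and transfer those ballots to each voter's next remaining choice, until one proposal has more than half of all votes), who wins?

Proposal B

Round 1: Proposal A 6, Proposal B 11, Proposal C 22, Proposal D 7, Proposal E 0, Proposal F 8. Proposal E eliminated.
Round 2: Proposal A 6, Proposal B 11, Proposal C 22, Proposal D 7, Proposal F 8. Proposal A eliminated.
Round 3: Proposal B 17, Proposal C 22, Proposal D 7, Proposal F 8. Proposal D eliminated.
Round 4: Proposal B 24, Proposal C 22, Proposal F 8. Proposal F eliminated.
Round 5: Proposal B 32, Proposal C 22. Proposal B has a majority (≥28).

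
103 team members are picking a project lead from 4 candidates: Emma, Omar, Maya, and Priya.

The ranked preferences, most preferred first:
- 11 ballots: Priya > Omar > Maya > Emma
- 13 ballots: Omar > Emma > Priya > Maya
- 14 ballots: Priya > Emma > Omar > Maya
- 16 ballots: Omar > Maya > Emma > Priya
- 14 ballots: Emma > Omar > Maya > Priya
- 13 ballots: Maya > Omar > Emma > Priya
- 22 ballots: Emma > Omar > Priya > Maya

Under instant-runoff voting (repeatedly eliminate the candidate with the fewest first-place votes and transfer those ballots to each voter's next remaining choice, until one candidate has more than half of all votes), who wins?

Round 1: Emma 36, Omar 29, Maya 13, Priya 25. Maya eliminated.
Round 2: Emma 36, Omar 42, Priya 25. Priya eliminated.
Round 3: Emma 50, Omar 53. Omar has a majority (≥52).

Omar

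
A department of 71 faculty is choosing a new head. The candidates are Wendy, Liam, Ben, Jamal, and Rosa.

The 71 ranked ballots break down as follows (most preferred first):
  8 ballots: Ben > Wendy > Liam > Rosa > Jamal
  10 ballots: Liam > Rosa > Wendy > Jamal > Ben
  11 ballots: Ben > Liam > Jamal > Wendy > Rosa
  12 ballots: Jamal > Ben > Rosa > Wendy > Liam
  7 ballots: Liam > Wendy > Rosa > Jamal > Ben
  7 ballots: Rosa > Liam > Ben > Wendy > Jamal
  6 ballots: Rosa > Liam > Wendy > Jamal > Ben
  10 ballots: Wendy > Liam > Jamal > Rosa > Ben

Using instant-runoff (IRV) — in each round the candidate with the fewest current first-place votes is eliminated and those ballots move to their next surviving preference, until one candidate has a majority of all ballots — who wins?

Round 1: Wendy 10, Liam 17, Ben 19, Jamal 12, Rosa 13. Wendy eliminated.
Round 2: Liam 27, Ben 19, Jamal 12, Rosa 13. Jamal eliminated.
Round 3: Liam 27, Ben 31, Rosa 13. Rosa eliminated.
Round 4: Liam 40, Ben 31. Liam has a majority (≥36).

Liam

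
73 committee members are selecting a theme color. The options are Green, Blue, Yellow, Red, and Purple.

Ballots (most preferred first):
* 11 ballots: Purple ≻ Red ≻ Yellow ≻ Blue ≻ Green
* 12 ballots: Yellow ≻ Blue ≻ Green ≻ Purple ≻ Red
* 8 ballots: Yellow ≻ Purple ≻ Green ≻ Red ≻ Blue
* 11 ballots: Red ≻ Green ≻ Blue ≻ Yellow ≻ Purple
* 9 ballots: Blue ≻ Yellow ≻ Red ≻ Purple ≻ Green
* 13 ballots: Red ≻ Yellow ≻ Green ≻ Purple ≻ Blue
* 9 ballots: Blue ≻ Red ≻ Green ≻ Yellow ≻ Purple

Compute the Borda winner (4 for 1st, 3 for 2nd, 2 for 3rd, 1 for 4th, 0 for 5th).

Yellow

Green: 11×0 + 12×2 + 8×2 + 11×3 + 9×0 + 13×2 + 9×2 = 117
Blue: 11×1 + 12×3 + 8×0 + 11×2 + 9×4 + 13×0 + 9×4 = 141
Yellow: 11×2 + 12×4 + 8×4 + 11×1 + 9×3 + 13×3 + 9×1 = 188
Red: 11×3 + 12×0 + 8×1 + 11×4 + 9×2 + 13×4 + 9×3 = 182
Purple: 11×4 + 12×1 + 8×3 + 11×0 + 9×1 + 13×1 + 9×0 = 102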